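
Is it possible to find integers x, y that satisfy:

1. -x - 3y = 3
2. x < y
Yes

Take x = -3, y = 0. Substituting into each constraint:
  (1) 3 - 3(0) = 3 ✓
  (2) -3 < 0 ✓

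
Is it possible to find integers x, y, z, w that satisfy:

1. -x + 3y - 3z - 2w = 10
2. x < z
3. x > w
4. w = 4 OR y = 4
Yes

Take x = 0, y = 4, z = 2, w = -2. Substituting into each constraint:
  (1) 0 + 3(4) - 3(2) - 2(-2) = 10 ✓
  (2) 0 < 2 ✓
  (3) 0 > -2 ✓
  (4) y = 4, target 4 ✓ (second branch holds)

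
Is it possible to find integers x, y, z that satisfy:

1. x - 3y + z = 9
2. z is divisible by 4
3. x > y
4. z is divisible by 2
Yes

Take x = 1, y = 0, z = 8. Substituting into each constraint:
  (1) 1 - 3(0) + 8 = 9 ✓
  (2) 8 = 4 × 2, remainder 0 ✓
  (3) 1 > 0 ✓
  (4) 8 = 2 × 4, remainder 0 ✓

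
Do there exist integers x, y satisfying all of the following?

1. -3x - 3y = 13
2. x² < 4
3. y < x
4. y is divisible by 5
No

Even the single constraint (-3x - 3y = 13) is infeasible over the integers.

  - -3x - 3y = 13: every term on the left is divisible by 3, so the LHS ≡ 0 (mod 3), but the RHS 13 is not — no integer solution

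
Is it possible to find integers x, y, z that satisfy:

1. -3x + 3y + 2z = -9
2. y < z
Yes

Take x = 7, y = 2, z = 3. Substituting into each constraint:
  (1) -3(7) + 3(2) + 2(3) = -9 ✓
  (2) 2 < 3 ✓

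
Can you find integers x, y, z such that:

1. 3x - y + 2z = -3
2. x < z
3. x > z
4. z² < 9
No

A contradictory subset is {x < z, x > z}. No integer assignment can satisfy these jointly:

  - x < z: bounds one variable relative to another variable
  - x > z: bounds one variable relative to another variable

Direct contradiction: z > x and x > z cannot both hold.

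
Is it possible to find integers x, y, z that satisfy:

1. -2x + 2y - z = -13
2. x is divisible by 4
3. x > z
Yes

Take x = 0, y = -7, z = -1. Substituting into each constraint:
  (1) -2(0) + 2(-7) + 1 = -13 ✓
  (2) 0 = 4 × 0, remainder 0 ✓
  (3) 0 > -1 ✓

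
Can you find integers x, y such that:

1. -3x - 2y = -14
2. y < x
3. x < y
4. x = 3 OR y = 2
No

A contradictory subset is {y < x, x < y}. No integer assignment can satisfy these jointly:

  - y < x: bounds one variable relative to another variable
  - x < y: bounds one variable relative to another variable

Direct contradiction: x > y and y > x cannot both hold.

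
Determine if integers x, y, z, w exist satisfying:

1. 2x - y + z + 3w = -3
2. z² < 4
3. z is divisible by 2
Yes

Take x = 0, y = 0, z = 0, w = -1. Substituting into each constraint:
  (1) 2(0) + 0 + 0 + 3(-1) = -3 ✓
  (2) z² = (0)² = 0, and 0 < 4 ✓
  (3) 0 = 2 × 0, remainder 0 ✓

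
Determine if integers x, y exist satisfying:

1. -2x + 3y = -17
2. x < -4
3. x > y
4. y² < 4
No

A contradictory subset is {-2x + 3y = -17, x < -4, y² < 4}. No integer assignment can satisfy these jointly:

  - -2x + 3y = -17: is a linear equation tying the variables together
  - x < -4: bounds one variable relative to a constant
  - y² < 4: restricts y to |y| ≤ 1

Range argument: with x ∈ [−∞, -5], y ∈ [-1, 1], the left side of the equation is at least 7, but the right side is -17 < 7. No integer solution exists.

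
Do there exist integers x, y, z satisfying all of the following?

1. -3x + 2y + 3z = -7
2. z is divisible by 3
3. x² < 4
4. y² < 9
Yes

Take x = 1, y = -2, z = 0. Substituting into each constraint:
  (1) -3(1) + 2(-2) + 3(0) = -7 ✓
  (2) 0 = 3 × 0, remainder 0 ✓
  (3) x² = (1)² = 1, and 1 < 4 ✓
  (4) y² = (-2)² = 4, and 4 < 9 ✓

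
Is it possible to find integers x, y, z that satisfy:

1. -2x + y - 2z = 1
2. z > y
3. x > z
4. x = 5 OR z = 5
Yes

Take x = 5, y = -13, z = -12. Substituting into each constraint:
  (1) -2(5) + (-13) - 2(-12) = 1 ✓
  (2) -12 > -13 ✓
  (3) 5 > -12 ✓
  (4) x = 5, target 5 ✓ (first branch holds)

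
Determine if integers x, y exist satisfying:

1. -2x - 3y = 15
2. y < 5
Yes

Take x = 0, y = -5. Substituting into each constraint:
  (1) -2(0) - 3(-5) = 15 ✓
  (2) -5 < 5 ✓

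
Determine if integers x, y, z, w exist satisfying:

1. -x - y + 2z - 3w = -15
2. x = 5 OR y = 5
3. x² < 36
Yes

Take x = 4, y = 5, z = 0, w = 2. Substituting into each constraint:
  (1) (-4) + (-5) + 2(0) - 3(2) = -15 ✓
  (2) y = 5, target 5 ✓ (second branch holds)
  (3) x² = (4)² = 16, and 16 < 36 ✓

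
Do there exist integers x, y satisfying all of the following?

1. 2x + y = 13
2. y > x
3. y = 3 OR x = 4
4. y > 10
No

A contradictory subset is {2x + y = 13, y = 3 OR x = 4, y > 10}. No integer assignment can satisfy these jointly:

  - 2x + y = 13: is a linear equation tying the variables together
  - y = 3 OR x = 4: forces a choice: either y = 3 or x = 4
  - y > 10: bounds one variable relative to a constant

Split on the disjunction (y = 3 OR x = 4):
  • If y = 3: this contradicts the bound y ≥ 11.
  • If x = 4: the equation forces y = 5, which contradicts the bound y ≥ 11.
Both branches are infeasible, so the system has no integer solution.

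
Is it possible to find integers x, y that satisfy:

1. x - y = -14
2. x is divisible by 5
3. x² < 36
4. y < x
No

A contradictory subset is {x - y = -14, y < x}. No integer assignment can satisfy these jointly:

  - x - y = -14: is a linear equation tying the variables together
  - y < x: bounds one variable relative to another variable

From the equation, x − y = -14, i.e. x − y = -14; but x > y requires x − y ≥ 1. Contradiction.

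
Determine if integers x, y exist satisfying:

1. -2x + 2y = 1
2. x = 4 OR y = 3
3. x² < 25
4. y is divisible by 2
No

Even the single constraint (-2x + 2y = 1) is infeasible over the integers.

  - -2x + 2y = 1: every term on the left is divisible by 2, so the LHS ≡ 0 (mod 2), but the RHS 1 is not — no integer solution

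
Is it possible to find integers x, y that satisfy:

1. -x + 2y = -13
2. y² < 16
Yes

Take x = 13, y = 0. Substituting into each constraint:
  (1) (-13) + 2(0) = -13 ✓
  (2) y² = (0)² = 0, and 0 < 16 ✓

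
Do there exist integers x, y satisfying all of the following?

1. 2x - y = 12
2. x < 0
Yes

Take x = -1, y = -14. Substituting into each constraint:
  (1) 2(-1) + 14 = 12 ✓
  (2) -1 < 0 ✓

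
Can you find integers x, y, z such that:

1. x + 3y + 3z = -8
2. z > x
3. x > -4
Yes

Take x = 1, y = -5, z = 2. Substituting into each constraint:
  (1) 1 + 3(-5) + 3(2) = -8 ✓
  (2) 2 > 1 ✓
  (3) 1 > -4 ✓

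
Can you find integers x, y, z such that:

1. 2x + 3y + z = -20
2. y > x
Yes

Take x = 0, y = 1, z = -23. Substituting into each constraint:
  (1) 2(0) + 3(1) + (-23) = -20 ✓
  (2) 1 > 0 ✓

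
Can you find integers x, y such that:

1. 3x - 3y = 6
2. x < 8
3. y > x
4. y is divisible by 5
No

A contradictory subset is {3x - 3y = 6, y > x}. No integer assignment can satisfy these jointly:

  - 3x - 3y = 6: is a linear equation tying the variables together
  - y > x: bounds one variable relative to another variable

From the equation, x − y = 2, i.e. y − x = -2; but y > x requires y − x ≥ 1. Contradiction.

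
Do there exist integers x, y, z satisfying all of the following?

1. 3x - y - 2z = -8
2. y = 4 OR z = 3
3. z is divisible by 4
Yes

Take x = -4, y = 4, z = -4. Substituting into each constraint:
  (1) 3(-4) + (-4) - 2(-4) = -8 ✓
  (2) y = 4, target 4 ✓ (first branch holds)
  (3) -4 = 4 × -1, remainder 0 ✓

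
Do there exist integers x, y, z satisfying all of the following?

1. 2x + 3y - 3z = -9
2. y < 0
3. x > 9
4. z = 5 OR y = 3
Yes

Take x = 12, y = -6, z = 5. Substituting into each constraint:
  (1) 2(12) + 3(-6) - 3(5) = -9 ✓
  (2) -6 < 0 ✓
  (3) 12 > 9 ✓
  (4) z = 5, target 5 ✓ (first branch holds)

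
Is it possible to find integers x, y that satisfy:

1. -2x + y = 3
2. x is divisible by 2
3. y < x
Yes

Take x = -4, y = -5. Substituting into each constraint:
  (1) -2(-4) + (-5) = 3 ✓
  (2) -4 = 2 × -2, remainder 0 ✓
  (3) -5 < -4 ✓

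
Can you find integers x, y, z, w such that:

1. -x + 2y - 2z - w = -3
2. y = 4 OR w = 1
Yes

Take x = 1, y = 4, z = 5, w = 0. Substituting into each constraint:
  (1) (-1) + 2(4) - 2(5) + 0 = -3 ✓
  (2) y = 4, target 4 ✓ (first branch holds)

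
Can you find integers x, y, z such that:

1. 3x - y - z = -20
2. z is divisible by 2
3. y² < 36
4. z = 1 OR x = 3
Yes

Take x = 3, y = -1, z = 30. Substituting into each constraint:
  (1) 3(3) + 1 + (-30) = -20 ✓
  (2) 30 = 2 × 15, remainder 0 ✓
  (3) y² = (-1)² = 1, and 1 < 36 ✓
  (4) x = 3, target 3 ✓ (second branch holds)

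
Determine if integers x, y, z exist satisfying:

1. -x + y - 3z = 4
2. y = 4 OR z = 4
Yes

Take x = 0, y = 4, z = 0. Substituting into each constraint:
  (1) 0 + 4 - 3(0) = 4 ✓
  (2) y = 4, target 4 ✓ (first branch holds)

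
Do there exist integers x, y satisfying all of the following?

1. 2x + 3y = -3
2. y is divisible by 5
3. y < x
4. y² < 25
No

The full constraint system is jointly infeasible over the integers. Each constraint and what it forces:

  - 2x + 3y = -3: is a linear equation tying the variables together
  - y is divisible by 5: restricts y to multiples of 5
  - y < x: bounds one variable relative to another variable
  - y² < 25: restricts y to |y| ≤ 4

The bounds confine y to {0} with 5 | y. For each value, substitute into the equation:
  • y = 0: the equation gives 2x = -3, so x would not be an integer.
Every case fails, so no integer solution exists.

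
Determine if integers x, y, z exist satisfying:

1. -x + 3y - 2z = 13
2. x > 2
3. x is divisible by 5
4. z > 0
Yes

Take x = 5, y = 8, z = 3. Substituting into each constraint:
  (1) (-5) + 3(8) - 2(3) = 13 ✓
  (2) 5 > 2 ✓
  (3) 5 = 5 × 1, remainder 0 ✓
  (4) 3 > 0 ✓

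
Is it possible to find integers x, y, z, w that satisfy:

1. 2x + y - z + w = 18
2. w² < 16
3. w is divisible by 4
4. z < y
Yes

Take x = 8, y = 0, z = -2, w = 0. Substituting into each constraint:
  (1) 2(8) + 0 + 2 + 0 = 18 ✓
  (2) w² = (0)² = 0, and 0 < 16 ✓
  (3) 0 = 4 × 0, remainder 0 ✓
  (4) -2 < 0 ✓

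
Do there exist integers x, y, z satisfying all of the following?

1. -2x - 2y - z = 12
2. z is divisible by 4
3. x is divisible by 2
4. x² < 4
Yes

Take x = 0, y = -6, z = 0. Substituting into each constraint:
  (1) -2(0) - 2(-6) + 0 = 12 ✓
  (2) 0 = 4 × 0, remainder 0 ✓
  (3) 0 = 2 × 0, remainder 0 ✓
  (4) x² = (0)² = 0, and 0 < 4 ✓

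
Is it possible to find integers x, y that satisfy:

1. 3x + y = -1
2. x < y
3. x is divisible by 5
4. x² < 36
Yes

Take x = -5, y = 14. Substituting into each constraint:
  (1) 3(-5) + 14 = -1 ✓
  (2) -5 < 14 ✓
  (3) -5 = 5 × -1, remainder 0 ✓
  (4) x² = (-5)² = 25, and 25 < 36 ✓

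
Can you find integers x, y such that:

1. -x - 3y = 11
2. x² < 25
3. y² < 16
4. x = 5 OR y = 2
No

A contradictory subset is {-x - 3y = 11, x² < 25, x = 5 OR y = 2}. No integer assignment can satisfy these jointly:

  - -x - 3y = 11: is a linear equation tying the variables together
  - x² < 25: restricts x to |x| ≤ 4
  - x = 5 OR y = 2: forces a choice: either x = 5 or y = 2

Split on the disjunction (x = 5 OR y = 2):
  • If x = 5: this contradicts x² < 25, which requires |x| ≤ 4.
  • If y = 2: the equation forces x = -17, but x² < 25 requires |x| ≤ 4.
Both branches are infeasible, so the system has no integer solution.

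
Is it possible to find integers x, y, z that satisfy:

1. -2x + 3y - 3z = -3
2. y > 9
Yes

Take x = 0, y = 10, z = 11. Substituting into each constraint:
  (1) -2(0) + 3(10) - 3(11) = -3 ✓
  (2) 10 > 9 ✓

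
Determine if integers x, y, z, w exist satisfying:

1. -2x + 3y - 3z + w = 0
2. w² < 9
Yes

Take x = 0, y = 0, z = 0, w = 0. Substituting into each constraint:
  (1) -2(0) + 3(0) - 3(0) + 0 = 0 ✓
  (2) w² = (0)² = 0, and 0 < 9 ✓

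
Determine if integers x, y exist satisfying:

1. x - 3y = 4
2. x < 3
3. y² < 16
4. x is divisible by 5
Yes

Take x = -5, y = -3. Substituting into each constraint:
  (1) (-5) - 3(-3) = 4 ✓
  (2) -5 < 3 ✓
  (3) y² = (-3)² = 9, and 9 < 16 ✓
  (4) -5 = 5 × -1, remainder 0 ✓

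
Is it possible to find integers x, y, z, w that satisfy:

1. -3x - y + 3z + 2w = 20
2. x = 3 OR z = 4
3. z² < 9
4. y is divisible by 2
Yes

Take x = 3, y = 0, z = 1, w = 13. Substituting into each constraint:
  (1) -3(3) + 0 + 3(1) + 2(13) = 20 ✓
  (2) x = 3, target 3 ✓ (first branch holds)
  (3) z² = (1)² = 1, and 1 < 9 ✓
  (4) 0 = 2 × 0, remainder 0 ✓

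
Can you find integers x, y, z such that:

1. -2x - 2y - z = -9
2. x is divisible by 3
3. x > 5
Yes

Take x = 6, y = -2, z = 1. Substituting into each constraint:
  (1) -2(6) - 2(-2) + (-1) = -9 ✓
  (2) 6 = 3 × 2, remainder 0 ✓
  (3) 6 > 5 ✓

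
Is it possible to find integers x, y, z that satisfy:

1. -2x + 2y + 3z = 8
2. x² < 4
Yes

Take x = 0, y = 1, z = 2. Substituting into each constraint:
  (1) -2(0) + 2(1) + 3(2) = 8 ✓
  (2) x² = (0)² = 0, and 0 < 4 ✓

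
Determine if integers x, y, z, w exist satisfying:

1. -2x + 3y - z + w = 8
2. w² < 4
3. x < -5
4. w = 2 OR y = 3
Yes

Take x = -6, y = 3, z = 13, w = 0. Substituting into each constraint:
  (1) -2(-6) + 3(3) + (-13) + 0 = 8 ✓
  (2) w² = (0)² = 0, and 0 < 4 ✓
  (3) -6 < -5 ✓
  (4) y = 3, target 3 ✓ (second branch holds)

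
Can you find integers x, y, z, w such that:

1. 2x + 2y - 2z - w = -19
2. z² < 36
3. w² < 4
Yes

Take x = -9, y = 0, z = 0, w = 1. Substituting into each constraint:
  (1) 2(-9) + 2(0) - 2(0) + (-1) = -19 ✓
  (2) z² = (0)² = 0, and 0 < 36 ✓
  (3) w² = (1)² = 1, and 1 < 4 ✓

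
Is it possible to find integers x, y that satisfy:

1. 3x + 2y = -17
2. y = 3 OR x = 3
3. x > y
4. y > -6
No

The full constraint system is jointly infeasible over the integers. Each constraint and what it forces:

  - 3x + 2y = -17: is a linear equation tying the variables together
  - y = 3 OR x = 3: forces a choice: either y = 3 or x = 3
  - x > y: bounds one variable relative to another variable
  - y > -6: bounds one variable relative to a constant

Split on the disjunction (y = 3 OR x = 3):
  • If y = 3: with y = 3, every remaining term of the linear equation is divisible by 3, so the left side is ≡ 0 (mod 3); but the right side -23 ≡ 1 (mod 3). No integers can satisfy it.
  • If x = 3: the equation forces y = -13, which contradicts the bound y ≥ -5.
Both branches are infeasible, so the system has no integer solution.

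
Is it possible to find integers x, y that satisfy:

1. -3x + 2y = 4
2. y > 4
Yes

Take x = 2, y = 5. Substituting into each constraint:
  (1) -3(2) + 2(5) = 4 ✓
  (2) 5 > 4 ✓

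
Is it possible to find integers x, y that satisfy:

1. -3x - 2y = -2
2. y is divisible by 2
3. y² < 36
Yes

Take x = 2, y = -2. Substituting into each constraint:
  (1) -3(2) - 2(-2) = -2 ✓
  (2) -2 = 2 × -1, remainder 0 ✓
  (3) y² = (-2)² = 4, and 4 < 36 ✓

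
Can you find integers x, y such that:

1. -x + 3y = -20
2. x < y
Yes

Take x = -13, y = -11. Substituting into each constraint:
  (1) 13 + 3(-11) = -20 ✓
  (2) -13 < -11 ✓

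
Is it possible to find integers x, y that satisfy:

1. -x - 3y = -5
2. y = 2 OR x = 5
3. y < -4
No

The full constraint system is jointly infeasible over the integers. Each constraint and what it forces:

  - -x - 3y = -5: is a linear equation tying the variables together
  - y = 2 OR x = 5: forces a choice: either y = 2 or x = 5
  - y < -4: bounds one variable relative to a constant

Split on the disjunction (y = 2 OR x = 5):
  • If y = 2: this contradicts the bound y ≤ -5.
  • If x = 5: the equation forces y = 0, which contradicts the bound y ≤ -5.
Both branches are infeasible, so the system has no integer solution.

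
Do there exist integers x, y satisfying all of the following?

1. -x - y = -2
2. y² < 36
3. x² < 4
Yes

Take x = 0, y = 2. Substituting into each constraint:
  (1) 0 + (-2) = -2 ✓
  (2) y² = (2)² = 4, and 4 < 36 ✓
  (3) x² = (0)² = 0, and 0 < 4 ✓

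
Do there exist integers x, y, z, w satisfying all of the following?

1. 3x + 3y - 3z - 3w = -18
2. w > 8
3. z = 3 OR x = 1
Yes

Take x = 6, y = 0, z = 3, w = 9. Substituting into each constraint:
  (1) 3(6) + 3(0) - 3(3) - 3(9) = -18 ✓
  (2) 9 > 8 ✓
  (3) z = 3, target 3 ✓ (first branch holds)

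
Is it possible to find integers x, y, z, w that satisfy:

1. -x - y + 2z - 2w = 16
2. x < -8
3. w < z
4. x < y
Yes

Take x = -9, y = -5, z = 0, w = -1. Substituting into each constraint:
  (1) 9 + 5 + 2(0) - 2(-1) = 16 ✓
  (2) -9 < -8 ✓
  (3) -1 < 0 ✓
  (4) -9 < -5 ✓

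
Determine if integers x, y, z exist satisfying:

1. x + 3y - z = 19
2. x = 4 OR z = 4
Yes

Take x = 2, y = 7, z = 4. Substituting into each constraint:
  (1) 2 + 3(7) + (-4) = 19 ✓
  (2) z = 4, target 4 ✓ (second branch holds)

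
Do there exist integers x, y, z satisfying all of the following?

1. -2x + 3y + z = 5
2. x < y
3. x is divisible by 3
Yes

Take x = 0, y = 1, z = 2. Substituting into each constraint:
  (1) -2(0) + 3(1) + 2 = 5 ✓
  (2) 0 < 1 ✓
  (3) 0 = 3 × 0, remainder 0 ✓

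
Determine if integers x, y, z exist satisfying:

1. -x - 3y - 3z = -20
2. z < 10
Yes

Take x = 2, y = 6, z = 0. Substituting into each constraint:
  (1) (-2) - 3(6) - 3(0) = -20 ✓
  (2) 0 < 10 ✓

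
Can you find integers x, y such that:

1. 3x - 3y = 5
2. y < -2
No

Even the single constraint (3x - 3y = 5) is infeasible over the integers.

  - 3x - 3y = 5: every term on the left is divisible by 3, so the LHS ≡ 0 (mod 3), but the RHS 5 is not — no integer solution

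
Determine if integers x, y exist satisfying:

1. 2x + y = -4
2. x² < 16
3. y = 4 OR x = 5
No

The full constraint system is jointly infeasible over the integers. Each constraint and what it forces:

  - 2x + y = -4: is a linear equation tying the variables together
  - x² < 16: restricts x to |x| ≤ 3
  - y = 4 OR x = 5: forces a choice: either y = 4 or x = 5

Split on the disjunction (y = 4 OR x = 5):
  • If y = 4: the equation forces x = -4, but x² < 16 requires |x| ≤ 3.
  • If x = 5: this contradicts x² < 16, which requires |x| ≤ 3.
Both branches are infeasible, so the system has no integer solution.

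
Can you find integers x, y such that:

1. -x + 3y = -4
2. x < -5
Yes

Take x = -8, y = -4. Substituting into each constraint:
  (1) 8 + 3(-4) = -4 ✓
  (2) -8 < -5 ✓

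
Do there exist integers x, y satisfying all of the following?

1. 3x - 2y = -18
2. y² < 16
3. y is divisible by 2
Yes

Take x = -6, y = 0. Substituting into each constraint:
  (1) 3(-6) - 2(0) = -18 ✓
  (2) y² = (0)² = 0, and 0 < 16 ✓
  (3) 0 = 2 × 0, remainder 0 ✓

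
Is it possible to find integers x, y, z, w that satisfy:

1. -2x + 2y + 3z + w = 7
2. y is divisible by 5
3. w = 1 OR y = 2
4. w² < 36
Yes

Take x = 0, y = 0, z = 2, w = 1. Substituting into each constraint:
  (1) -2(0) + 2(0) + 3(2) + 1 = 7 ✓
  (2) 0 = 5 × 0, remainder 0 ✓
  (3) w = 1, target 1 ✓ (first branch holds)
  (4) w² = (1)² = 1, and 1 < 36 ✓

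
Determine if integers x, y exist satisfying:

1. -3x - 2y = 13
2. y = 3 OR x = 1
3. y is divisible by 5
No

The full constraint system is jointly infeasible over the integers. Each constraint and what it forces:

  - -3x - 2y = 13: is a linear equation tying the variables together
  - y = 3 OR x = 1: forces a choice: either y = 3 or x = 1
  - y is divisible by 5: restricts y to multiples of 5

Split on the disjunction (y = 3 OR x = 1):
  • If y = 3: this contradicts the divisibility constraint — 3 is not a multiple of 5.
  • If x = 1: with x = 1, writing y = 5y', every remaining term of the linear equation is divisible by 10, so the left side is ≡ 0 (mod 10); but the right side 16 ≡ 6 (mod 10). No integers can satisfy it.
Both branches are infeasible, so the system has no integer solution.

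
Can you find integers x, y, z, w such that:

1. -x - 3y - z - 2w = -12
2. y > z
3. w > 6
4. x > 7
Yes

Take x = 8, y = 0, z = -10, w = 7. Substituting into each constraint:
  (1) (-8) - 3(0) + 10 - 2(7) = -12 ✓
  (2) 0 > -10 ✓
  (3) 7 > 6 ✓
  (4) 8 > 7 ✓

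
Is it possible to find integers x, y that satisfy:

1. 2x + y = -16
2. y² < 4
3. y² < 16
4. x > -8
No

A contradictory subset is {2x + y = -16, y² < 4, x > -8}. No integer assignment can satisfy these jointly:

  - 2x + y = -16: is a linear equation tying the variables together
  - y² < 4: restricts y to |y| ≤ 1
  - x > -8: bounds one variable relative to a constant

Range argument: with x ∈ [-7, ∞], y ∈ [-1, 1], the left side of the equation is at least -15, but the right side is -16 < -15. No integer solution exists.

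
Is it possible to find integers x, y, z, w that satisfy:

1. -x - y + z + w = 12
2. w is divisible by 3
Yes

Take x = -12, y = 0, z = 0, w = 0. Substituting into each constraint:
  (1) 12 + 0 + 0 + 0 = 12 ✓
  (2) 0 = 3 × 0, remainder 0 ✓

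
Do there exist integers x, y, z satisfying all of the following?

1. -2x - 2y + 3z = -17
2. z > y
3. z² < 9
Yes

Take x = 10, y = 0, z = 1. Substituting into each constraint:
  (1) -2(10) - 2(0) + 3(1) = -17 ✓
  (2) 1 > 0 ✓
  (3) z² = (1)² = 1, and 1 < 9 ✓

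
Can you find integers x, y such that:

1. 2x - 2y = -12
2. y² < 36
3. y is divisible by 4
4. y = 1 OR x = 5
No

A contradictory subset is {2x - 2y = -12, y is divisible by 4, y = 1 OR x = 5}. No integer assignment can satisfy these jointly:

  - 2x - 2y = -12: is a linear equation tying the variables together
  - y is divisible by 4: restricts y to multiples of 4
  - y = 1 OR x = 5: forces a choice: either y = 1 or x = 5

Split on the disjunction (y = 1 OR x = 5):
  • If y = 1: this contradicts the divisibility constraint — 1 is not a multiple of 4.
  • If x = 5: with x = 5, writing y = 4y', every remaining term of the linear equation is divisible by 8, so the left side is ≡ 0 (mod 8); but the right side -22 ≡ 2 (mod 8). No integers can satisfy it.
Both branches are infeasible, so the system has no integer solution.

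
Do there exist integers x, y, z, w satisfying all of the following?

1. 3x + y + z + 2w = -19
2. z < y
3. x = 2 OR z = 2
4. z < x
Yes

Take x = 2, y = 1, z = 0, w = -13. Substituting into each constraint:
  (1) 3(2) + 1 + 0 + 2(-13) = -19 ✓
  (2) 0 < 1 ✓
  (3) x = 2, target 2 ✓ (first branch holds)
  (4) 0 < 2 ✓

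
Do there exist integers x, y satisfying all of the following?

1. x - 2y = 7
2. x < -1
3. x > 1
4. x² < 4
No

A contradictory subset is {x < -1, x > 1}. No integer assignment can satisfy these jointly:

  - x < -1: bounds one variable relative to a constant
  - x > 1: bounds one variable relative to a constant

Direct contradiction: the bounds on x require x ≥ 2 and x ≤ -2 simultaneously, which is empty.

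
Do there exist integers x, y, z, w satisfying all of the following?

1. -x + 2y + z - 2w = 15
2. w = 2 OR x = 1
Yes

Take x = 1, y = 8, z = 0, w = 0. Substituting into each constraint:
  (1) (-1) + 2(8) + 0 - 2(0) = 15 ✓
  (2) x = 1, target 1 ✓ (second branch holds)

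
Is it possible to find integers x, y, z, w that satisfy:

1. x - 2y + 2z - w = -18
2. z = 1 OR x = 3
Yes

Take x = 3, y = 10, z = 0, w = 1. Substituting into each constraint:
  (1) 3 - 2(10) + 2(0) + (-1) = -18 ✓
  (2) x = 3, target 3 ✓ (second branch holds)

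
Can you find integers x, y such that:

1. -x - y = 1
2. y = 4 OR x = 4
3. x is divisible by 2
Yes

Take x = 4, y = -5. Substituting into each constraint:
  (1) (-4) + 5 = 1 ✓
  (2) x = 4, target 4 ✓ (second branch holds)
  (3) 4 = 2 × 2, remainder 0 ✓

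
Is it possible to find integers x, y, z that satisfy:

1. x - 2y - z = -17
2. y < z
Yes

Take x = -19, y = -1, z = 0. Substituting into each constraint:
  (1) (-19) - 2(-1) + 0 = -17 ✓
  (2) -1 < 0 ✓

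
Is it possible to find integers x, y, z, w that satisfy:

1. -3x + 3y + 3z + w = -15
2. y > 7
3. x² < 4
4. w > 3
Yes

Take x = 0, y = 8, z = -15, w = 6. Substituting into each constraint:
  (1) -3(0) + 3(8) + 3(-15) + 6 = -15 ✓
  (2) 8 > 7 ✓
  (3) x² = (0)² = 0, and 0 < 4 ✓
  (4) 6 > 3 ✓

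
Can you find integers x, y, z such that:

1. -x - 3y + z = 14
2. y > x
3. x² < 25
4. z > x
Yes

Take x = 0, y = 1, z = 17. Substituting into each constraint:
  (1) 0 - 3(1) + 17 = 14 ✓
  (2) 1 > 0 ✓
  (3) x² = (0)² = 0, and 0 < 25 ✓
  (4) 17 > 0 ✓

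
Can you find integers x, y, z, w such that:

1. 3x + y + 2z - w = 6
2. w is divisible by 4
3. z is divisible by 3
Yes

Take x = 2, y = 0, z = 0, w = 0. Substituting into each constraint:
  (1) 3(2) + 0 + 2(0) + 0 = 6 ✓
  (2) 0 = 4 × 0, remainder 0 ✓
  (3) 0 = 3 × 0, remainder 0 ✓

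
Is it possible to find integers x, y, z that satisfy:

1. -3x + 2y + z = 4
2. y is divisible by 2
Yes

Take x = -1, y = 0, z = 1. Substituting into each constraint:
  (1) -3(-1) + 2(0) + 1 = 4 ✓
  (2) 0 = 2 × 0, remainder 0 ✓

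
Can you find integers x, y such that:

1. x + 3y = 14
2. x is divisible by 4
Yes

Take x = 8, y = 2. Substituting into each constraint:
  (1) 8 + 3(2) = 14 ✓
  (2) 8 = 4 × 2, remainder 0 ✓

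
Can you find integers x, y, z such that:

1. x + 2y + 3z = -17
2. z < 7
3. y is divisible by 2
Yes

Take x = -17, y = 0, z = 0. Substituting into each constraint:
  (1) (-17) + 2(0) + 3(0) = -17 ✓
  (2) 0 < 7 ✓
  (3) 0 = 2 × 0, remainder 0 ✓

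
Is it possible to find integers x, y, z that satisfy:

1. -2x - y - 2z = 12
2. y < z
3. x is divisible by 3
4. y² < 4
Yes

Take x = -9, y = 0, z = 3. Substituting into each constraint:
  (1) -2(-9) + 0 - 2(3) = 12 ✓
  (2) 0 < 3 ✓
  (3) -9 = 3 × -3, remainder 0 ✓
  (4) y² = (0)² = 0, and 0 < 4 ✓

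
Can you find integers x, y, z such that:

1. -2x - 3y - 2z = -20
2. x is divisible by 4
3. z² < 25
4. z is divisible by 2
Yes

Take x = 0, y = 8, z = -2. Substituting into each constraint:
  (1) -2(0) - 3(8) - 2(-2) = -20 ✓
  (2) 0 = 4 × 0, remainder 0 ✓
  (3) z² = (-2)² = 4, and 4 < 25 ✓
  (4) -2 = 2 × -1, remainder 0 ✓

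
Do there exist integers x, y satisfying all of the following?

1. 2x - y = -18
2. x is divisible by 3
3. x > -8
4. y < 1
No

A contradictory subset is {2x - y = -18, x > -8, y < 1}. No integer assignment can satisfy these jointly:

  - 2x - y = -18: is a linear equation tying the variables together
  - x > -8: bounds one variable relative to a constant
  - y < 1: bounds one variable relative to a constant

Range argument: with x ∈ [-7, ∞], y ∈ [−∞, 0], the left side of the equation is at least -14, but the right side is -18 < -14. No integer solution exists.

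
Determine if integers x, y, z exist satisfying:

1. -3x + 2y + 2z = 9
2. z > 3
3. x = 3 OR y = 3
Yes

Take x = 5, y = 3, z = 9. Substituting into each constraint:
  (1) -3(5) + 2(3) + 2(9) = 9 ✓
  (2) 9 > 3 ✓
  (3) y = 3, target 3 ✓ (second branch holds)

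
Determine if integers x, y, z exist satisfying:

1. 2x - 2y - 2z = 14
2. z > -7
Yes

Take x = 0, y = -7, z = 0. Substituting into each constraint:
  (1) 2(0) - 2(-7) - 2(0) = 14 ✓
  (2) 0 > -7 ✓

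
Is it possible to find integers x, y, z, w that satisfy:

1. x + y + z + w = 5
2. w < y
Yes

Take x = 6, y = 0, z = 0, w = -1. Substituting into each constraint:
  (1) 6 + 0 + 0 + (-1) = 5 ✓
  (2) -1 < 0 ✓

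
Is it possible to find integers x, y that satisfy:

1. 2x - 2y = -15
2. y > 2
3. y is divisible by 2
No

Even the single constraint (2x - 2y = -15) is infeasible over the integers.

  - 2x - 2y = -15: every term on the left is divisible by 2, so the LHS ≡ 0 (mod 2), but the RHS -15 is not — no integer solution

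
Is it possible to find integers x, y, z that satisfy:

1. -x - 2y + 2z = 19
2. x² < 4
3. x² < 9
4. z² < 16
Yes

Take x = 1, y = -10, z = 0. Substituting into each constraint:
  (1) (-1) - 2(-10) + 2(0) = 19 ✓
  (2) x² = (1)² = 1, and 1 < 4 ✓
  (3) x² = (1)² = 1, and 1 < 9 ✓
  (4) z² = (0)² = 0, and 0 < 16 ✓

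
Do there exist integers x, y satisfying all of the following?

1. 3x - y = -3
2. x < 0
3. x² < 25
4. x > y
Yes

Take x = -2, y = -3. Substituting into each constraint:
  (1) 3(-2) + 3 = -3 ✓
  (2) -2 < 0 ✓
  (3) x² = (-2)² = 4, and 4 < 25 ✓
  (4) -2 > -3 ✓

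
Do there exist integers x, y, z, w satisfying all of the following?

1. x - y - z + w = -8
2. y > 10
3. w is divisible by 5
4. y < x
Yes

Take x = 12, y = 11, z = 9, w = 0. Substituting into each constraint:
  (1) 12 + (-11) + (-9) + 0 = -8 ✓
  (2) 11 > 10 ✓
  (3) 0 = 5 × 0, remainder 0 ✓
  (4) 11 < 12 ✓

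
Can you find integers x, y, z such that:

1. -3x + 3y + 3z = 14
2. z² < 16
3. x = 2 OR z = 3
No

Even the single constraint (-3x + 3y + 3z = 14) is infeasible over the integers.

  - -3x + 3y + 3z = 14: every term on the left is divisible by 3, so the LHS ≡ 0 (mod 3), but the RHS 14 is not — no integer solution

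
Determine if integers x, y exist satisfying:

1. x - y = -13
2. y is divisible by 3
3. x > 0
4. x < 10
Yes

Take x = 2, y = 15. Substituting into each constraint:
  (1) 2 + (-15) = -13 ✓
  (2) 15 = 3 × 5, remainder 0 ✓
  (3) 2 > 0 ✓
  (4) 2 < 10 ✓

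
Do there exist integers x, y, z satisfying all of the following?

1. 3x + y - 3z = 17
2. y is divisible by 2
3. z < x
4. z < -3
Yes

Take x = 0, y = 2, z = -5. Substituting into each constraint:
  (1) 3(0) + 2 - 3(-5) = 17 ✓
  (2) 2 = 2 × 1, remainder 0 ✓
  (3) -5 < 0 ✓
  (4) -5 < -3 ✓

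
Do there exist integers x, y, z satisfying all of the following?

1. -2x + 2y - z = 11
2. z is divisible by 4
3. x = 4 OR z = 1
No

A contradictory subset is {-2x + 2y - z = 11, z is divisible by 4}. No integer assignment can satisfy these jointly:

  - -2x + 2y - z = 11: is a linear equation tying the variables together
  - z is divisible by 4: restricts z to multiples of 4

Modular obstruction: writing z = 4z', every remaining term of the linear equation is divisible by 2, so the left side is ≡ 0 (mod 2); but the right side 11 ≡ 1 (mod 2). No integers can satisfy it.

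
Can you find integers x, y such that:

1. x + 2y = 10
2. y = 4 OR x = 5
Yes

Take x = 2, y = 4. Substituting into each constraint:
  (1) 2 + 2(4) = 10 ✓
  (2) y = 4, target 4 ✓ (first branch holds)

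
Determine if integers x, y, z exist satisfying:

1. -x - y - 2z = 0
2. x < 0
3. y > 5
Yes

Take x = -1, y = 7, z = -3. Substituting into each constraint:
  (1) 1 + (-7) - 2(-3) = 0 ✓
  (2) -1 < 0 ✓
  (3) 7 > 5 ✓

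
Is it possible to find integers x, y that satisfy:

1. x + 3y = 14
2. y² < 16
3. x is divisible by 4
Yes

Take x = 8, y = 2. Substituting into each constraint:
  (1) 8 + 3(2) = 14 ✓
  (2) y² = (2)² = 4, and 4 < 16 ✓
  (3) 8 = 4 × 2, remainder 0 ✓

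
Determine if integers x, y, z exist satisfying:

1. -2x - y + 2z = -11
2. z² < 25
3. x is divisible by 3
Yes

Take x = 0, y = 11, z = 0. Substituting into each constraint:
  (1) -2(0) + (-11) + 2(0) = -11 ✓
  (2) z² = (0)² = 0, and 0 < 25 ✓
  (3) 0 = 3 × 0, remainder 0 ✓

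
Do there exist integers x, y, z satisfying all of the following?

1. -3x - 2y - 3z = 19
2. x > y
Yes

Take x = 2, y = 1, z = -9. Substituting into each constraint:
  (1) -3(2) - 2(1) - 3(-9) = 19 ✓
  (2) 2 > 1 ✓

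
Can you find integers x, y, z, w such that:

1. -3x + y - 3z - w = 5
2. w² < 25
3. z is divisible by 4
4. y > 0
Yes

Take x = 0, y = 5, z = 0, w = 0. Substituting into each constraint:
  (1) -3(0) + 5 - 3(0) + 0 = 5 ✓
  (2) w² = (0)² = 0, and 0 < 25 ✓
  (3) 0 = 4 × 0, remainder 0 ✓
  (4) 5 > 0 ✓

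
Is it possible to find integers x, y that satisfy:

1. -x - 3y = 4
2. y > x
Yes

Take x = -4, y = 0. Substituting into each constraint:
  (1) 4 - 3(0) = 4 ✓
  (2) 0 > -4 ✓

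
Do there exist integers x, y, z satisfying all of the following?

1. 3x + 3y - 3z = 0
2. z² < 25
Yes

Take x = 0, y = 0, z = 0. Substituting into each constraint:
  (1) 3(0) + 3(0) - 3(0) = 0 ✓
  (2) z² = (0)² = 0, and 0 < 25 ✓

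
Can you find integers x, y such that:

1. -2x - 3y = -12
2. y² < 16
Yes

Take x = 6, y = 0. Substituting into each constraint:
  (1) -2(6) - 3(0) = -12 ✓
  (2) y² = (0)² = 0, and 0 < 16 ✓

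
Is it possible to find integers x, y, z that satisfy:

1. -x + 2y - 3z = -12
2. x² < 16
Yes

Take x = 0, y = -6, z = 0. Substituting into each constraint:
  (1) 0 + 2(-6) - 3(0) = -12 ✓
  (2) x² = (0)² = 0, and 0 < 16 ✓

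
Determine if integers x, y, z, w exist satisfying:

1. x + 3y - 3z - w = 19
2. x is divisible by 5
Yes

Take x = 0, y = 0, z = -7, w = 2. Substituting into each constraint:
  (1) 0 + 3(0) - 3(-7) + (-2) = 19 ✓
  (2) 0 = 5 × 0, remainder 0 ✓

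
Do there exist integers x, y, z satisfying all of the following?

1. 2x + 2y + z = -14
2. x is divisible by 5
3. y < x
Yes

Take x = 0, y = -1, z = -12. Substituting into each constraint:
  (1) 2(0) + 2(-1) + (-12) = -14 ✓
  (2) 0 = 5 × 0, remainder 0 ✓
  (3) -1 < 0 ✓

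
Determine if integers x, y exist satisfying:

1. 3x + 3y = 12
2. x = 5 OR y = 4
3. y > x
Yes

Take x = 0, y = 4. Substituting into each constraint:
  (1) 3(0) + 3(4) = 12 ✓
  (2) y = 4, target 4 ✓ (second branch holds)
  (3) 4 > 0 ✓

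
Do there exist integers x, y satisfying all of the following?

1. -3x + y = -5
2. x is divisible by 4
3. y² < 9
No

The full constraint system is jointly infeasible over the integers. Each constraint and what it forces:

  - -3x + y = -5: is a linear equation tying the variables together
  - x is divisible by 4: restricts x to multiples of 4
  - y² < 9: restricts y to |y| ≤ 2

The bounds confine y to {-2, -1, 0, 1, 2}. For each value, substitute into the equation:
  • y = -2: the equation forces x = 1, but 4 does not divide 1.
  • y = -1: the equation gives -3x = -4, so x would not be an integer.
  • y = 0: the equation gives -3x = -5, so x would not be an integer.
  • y = 1: the equation forces x = 2, but 4 does not divide 2.
  • y = 2: the equation gives -3x = -7, so x would not be an integer.
Every case fails, so no integer solution exists.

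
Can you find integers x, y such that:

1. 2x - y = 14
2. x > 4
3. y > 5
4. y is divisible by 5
Yes

Take x = 12, y = 10. Substituting into each constraint:
  (1) 2(12) + (-10) = 14 ✓
  (2) 12 > 4 ✓
  (3) 10 > 5 ✓
  (4) 10 = 5 × 2, remainder 0 ✓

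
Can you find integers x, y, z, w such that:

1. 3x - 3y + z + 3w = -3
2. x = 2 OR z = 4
Yes

Take x = 2, y = 0, z = 0, w = -3. Substituting into each constraint:
  (1) 3(2) - 3(0) + 0 + 3(-3) = -3 ✓
  (2) x = 2, target 2 ✓ (first branch holds)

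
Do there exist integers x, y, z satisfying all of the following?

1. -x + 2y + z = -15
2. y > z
Yes

Take x = 17, y = 1, z = 0. Substituting into each constraint:
  (1) (-17) + 2(1) + 0 = -15 ✓
  (2) 1 > 0 ✓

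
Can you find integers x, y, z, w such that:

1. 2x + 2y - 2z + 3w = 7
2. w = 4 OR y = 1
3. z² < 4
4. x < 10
Yes

Take x = -5, y = 1, z = 0, w = 5. Substituting into each constraint:
  (1) 2(-5) + 2(1) - 2(0) + 3(5) = 7 ✓
  (2) y = 1, target 1 ✓ (second branch holds)
  (3) z² = (0)² = 0, and 0 < 4 ✓
  (4) -5 < 10 ✓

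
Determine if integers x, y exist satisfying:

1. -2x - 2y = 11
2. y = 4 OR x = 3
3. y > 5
No

Even the single constraint (-2x - 2y = 11) is infeasible over the integers.

  - -2x - 2y = 11: every term on the left is divisible by 2, so the LHS ≡ 0 (mod 2), but the RHS 11 is not — no integer solution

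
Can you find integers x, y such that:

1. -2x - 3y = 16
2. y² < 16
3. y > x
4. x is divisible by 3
No

A contradictory subset is {-2x - 3y = 16, x is divisible by 3}. No integer assignment can satisfy these jointly:

  - -2x - 3y = 16: is a linear equation tying the variables together
  - x is divisible by 3: restricts x to multiples of 3

Modular obstruction: writing x = 3x', every remaining term of the linear equation is divisible by 3, so the left side is ≡ 0 (mod 3); but the right side 16 ≡ 1 (mod 3). No integers can satisfy it.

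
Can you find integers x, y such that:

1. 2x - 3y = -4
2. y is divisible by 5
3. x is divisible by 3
No

A contradictory subset is {2x - 3y = -4, x is divisible by 3}. No integer assignment can satisfy these jointly:

  - 2x - 3y = -4: is a linear equation tying the variables together
  - x is divisible by 3: restricts x to multiples of 3

Modular obstruction: writing x = 3x', every remaining term of the linear equation is divisible by 3, so the left side is ≡ 0 (mod 3); but the right side -4 ≡ 2 (mod 3). No integers can satisfy it.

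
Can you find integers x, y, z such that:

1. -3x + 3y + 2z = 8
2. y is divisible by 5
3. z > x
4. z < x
No

A contradictory subset is {z > x, z < x}. No integer assignment can satisfy these jointly:

  - z > x: bounds one variable relative to another variable
  - z < x: bounds one variable relative to another variable

Direct contradiction: z > x and x > z cannot both hold.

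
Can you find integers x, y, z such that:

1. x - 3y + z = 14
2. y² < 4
Yes

Take x = 14, y = 0, z = 0. Substituting into each constraint:
  (1) 14 - 3(0) + 0 = 14 ✓
  (2) y² = (0)² = 0, and 0 < 4 ✓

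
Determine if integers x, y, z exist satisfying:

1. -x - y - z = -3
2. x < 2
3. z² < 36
Yes

Take x = 0, y = 3, z = 0. Substituting into each constraint:
  (1) 0 + (-3) + 0 = -3 ✓
  (2) 0 < 2 ✓
  (3) z² = (0)² = 0, and 0 < 36 ✓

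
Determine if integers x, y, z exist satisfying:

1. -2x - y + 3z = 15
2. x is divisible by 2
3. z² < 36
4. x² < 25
Yes

Take x = 0, y = -15, z = 0. Substituting into each constraint:
  (1) -2(0) + 15 + 3(0) = 15 ✓
  (2) 0 = 2 × 0, remainder 0 ✓
  (3) z² = (0)² = 0, and 0 < 36 ✓
  (4) x² = (0)² = 0, and 0 < 25 ✓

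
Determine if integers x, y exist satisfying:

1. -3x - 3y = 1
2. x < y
No

Even the single constraint (-3x - 3y = 1) is infeasible over the integers.

  - -3x - 3y = 1: every term on the left is divisible by 3, so the LHS ≡ 0 (mod 3), but the RHS 1 is not — no integer solution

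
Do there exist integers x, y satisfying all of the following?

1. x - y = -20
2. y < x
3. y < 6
No

A contradictory subset is {x - y = -20, y < x}. No integer assignment can satisfy these jointly:

  - x - y = -20: is a linear equation tying the variables together
  - y < x: bounds one variable relative to another variable

From the equation, x − y = -20, i.e. x − y = -20; but x > y requires x − y ≥ 1. Contradiction.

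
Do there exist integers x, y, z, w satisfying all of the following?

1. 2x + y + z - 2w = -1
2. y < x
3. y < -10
Yes

Take x = 0, y = -11, z = 0, w = -5. Substituting into each constraint:
  (1) 2(0) + (-11) + 0 - 2(-5) = -1 ✓
  (2) -11 < 0 ✓
  (3) -11 < -10 ✓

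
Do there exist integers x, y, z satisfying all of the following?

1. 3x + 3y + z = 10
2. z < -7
Yes

Take x = 6, y = 0, z = -8. Substituting into each constraint:
  (1) 3(6) + 3(0) + (-8) = 10 ✓
  (2) -8 < -7 ✓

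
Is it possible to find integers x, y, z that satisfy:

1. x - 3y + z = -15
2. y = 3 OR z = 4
Yes

Take x = -6, y = 3, z = 0. Substituting into each constraint:
  (1) (-6) - 3(3) + 0 = -15 ✓
  (2) y = 3, target 3 ✓ (first branch holds)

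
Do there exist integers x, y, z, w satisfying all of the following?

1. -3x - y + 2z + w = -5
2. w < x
Yes

Take x = 0, y = 4, z = 0, w = -1. Substituting into each constraint:
  (1) -3(0) + (-4) + 2(0) + (-1) = -5 ✓
  (2) -1 < 0 ✓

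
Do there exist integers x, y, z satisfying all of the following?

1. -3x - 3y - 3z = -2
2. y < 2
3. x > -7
No

Even the single constraint (-3x - 3y - 3z = -2) is infeasible over the integers.

  - -3x - 3y - 3z = -2: every term on the left is divisible by 3, so the LHS ≡ 0 (mod 3), but the RHS -2 is not — no integer solution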